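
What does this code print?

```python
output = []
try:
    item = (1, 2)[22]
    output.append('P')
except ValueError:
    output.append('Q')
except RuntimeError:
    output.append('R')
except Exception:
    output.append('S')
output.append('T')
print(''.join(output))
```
ST

IndexError not specifically caught, falls to Exception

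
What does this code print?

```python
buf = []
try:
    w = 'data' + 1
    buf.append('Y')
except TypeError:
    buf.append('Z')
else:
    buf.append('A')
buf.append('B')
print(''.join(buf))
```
ZB

else block skipped when exception is caught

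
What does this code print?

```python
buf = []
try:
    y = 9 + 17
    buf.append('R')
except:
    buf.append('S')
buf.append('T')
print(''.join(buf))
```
RT

No exception, try block completes normally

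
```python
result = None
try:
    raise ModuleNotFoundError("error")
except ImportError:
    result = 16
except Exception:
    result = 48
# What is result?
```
16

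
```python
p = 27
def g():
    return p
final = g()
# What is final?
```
27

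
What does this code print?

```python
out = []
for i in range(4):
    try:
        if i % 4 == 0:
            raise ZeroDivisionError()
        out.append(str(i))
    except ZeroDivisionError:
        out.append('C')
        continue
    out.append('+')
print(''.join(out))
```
C1+2+3+

continue in except skips rest of loop body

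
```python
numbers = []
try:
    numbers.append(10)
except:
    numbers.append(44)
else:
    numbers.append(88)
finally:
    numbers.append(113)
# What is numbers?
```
[10, 88, 113]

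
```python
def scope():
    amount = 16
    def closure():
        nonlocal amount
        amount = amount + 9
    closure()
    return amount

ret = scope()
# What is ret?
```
25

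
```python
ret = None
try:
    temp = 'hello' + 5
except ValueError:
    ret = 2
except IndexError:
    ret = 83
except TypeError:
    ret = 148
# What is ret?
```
148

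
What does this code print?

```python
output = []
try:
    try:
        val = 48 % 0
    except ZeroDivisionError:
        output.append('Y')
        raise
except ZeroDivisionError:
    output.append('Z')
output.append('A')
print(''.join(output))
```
YZA

raise without argument re-raises current exception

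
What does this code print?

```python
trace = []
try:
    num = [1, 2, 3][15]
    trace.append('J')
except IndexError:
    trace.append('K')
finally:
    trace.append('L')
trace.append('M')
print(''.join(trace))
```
KLM

finally always runs, even after exception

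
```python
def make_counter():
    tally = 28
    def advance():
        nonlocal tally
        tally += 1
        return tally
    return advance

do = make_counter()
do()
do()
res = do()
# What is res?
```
31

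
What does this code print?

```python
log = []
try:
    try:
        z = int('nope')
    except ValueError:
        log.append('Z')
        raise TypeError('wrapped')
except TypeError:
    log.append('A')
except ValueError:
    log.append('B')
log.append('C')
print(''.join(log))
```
ZAC

TypeError raised and caught, original ValueError not re-raised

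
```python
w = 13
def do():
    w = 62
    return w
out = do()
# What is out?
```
62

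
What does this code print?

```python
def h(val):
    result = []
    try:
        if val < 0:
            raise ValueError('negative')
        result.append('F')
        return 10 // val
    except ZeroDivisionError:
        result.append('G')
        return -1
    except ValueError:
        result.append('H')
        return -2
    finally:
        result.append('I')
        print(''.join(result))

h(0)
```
FGI

val=0 causes ZeroDivisionError, caught, finally prints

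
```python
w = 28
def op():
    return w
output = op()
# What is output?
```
28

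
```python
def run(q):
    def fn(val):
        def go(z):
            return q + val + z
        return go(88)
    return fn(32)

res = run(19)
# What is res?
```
139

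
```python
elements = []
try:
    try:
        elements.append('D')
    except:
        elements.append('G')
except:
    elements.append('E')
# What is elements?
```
['D']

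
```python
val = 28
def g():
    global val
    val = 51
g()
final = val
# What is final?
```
51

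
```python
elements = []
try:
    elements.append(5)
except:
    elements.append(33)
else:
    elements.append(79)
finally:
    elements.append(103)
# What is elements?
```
[5, 79, 103]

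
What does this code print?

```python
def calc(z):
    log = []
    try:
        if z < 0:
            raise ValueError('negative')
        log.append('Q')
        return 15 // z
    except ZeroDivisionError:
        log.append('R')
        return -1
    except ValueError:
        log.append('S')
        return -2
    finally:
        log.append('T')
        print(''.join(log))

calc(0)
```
QRT

z=0 causes ZeroDivisionError, caught, finally prints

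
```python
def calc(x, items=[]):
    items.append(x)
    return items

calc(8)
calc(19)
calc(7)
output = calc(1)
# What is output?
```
[8, 19, 7, 1]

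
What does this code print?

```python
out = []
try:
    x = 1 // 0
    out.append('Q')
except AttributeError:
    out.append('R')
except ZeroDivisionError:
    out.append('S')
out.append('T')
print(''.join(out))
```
ST

ZeroDivisionError is caught by its specific handler, not AttributeError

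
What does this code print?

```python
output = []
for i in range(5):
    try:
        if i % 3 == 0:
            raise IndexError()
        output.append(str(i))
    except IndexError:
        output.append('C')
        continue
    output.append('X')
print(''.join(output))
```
C1X2XC4X

continue in except skips rest of loop body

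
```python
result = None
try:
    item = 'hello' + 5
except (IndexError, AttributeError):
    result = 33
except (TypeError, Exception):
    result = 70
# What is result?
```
70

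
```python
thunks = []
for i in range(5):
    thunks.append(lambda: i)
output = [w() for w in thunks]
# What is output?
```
[4, 4, 4, 4, 4]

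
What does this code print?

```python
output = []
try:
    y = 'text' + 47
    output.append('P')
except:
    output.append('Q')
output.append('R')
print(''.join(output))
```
QR

Exception raised in try, caught by bare except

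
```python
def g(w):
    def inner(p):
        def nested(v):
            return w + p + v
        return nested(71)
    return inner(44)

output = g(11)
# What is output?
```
126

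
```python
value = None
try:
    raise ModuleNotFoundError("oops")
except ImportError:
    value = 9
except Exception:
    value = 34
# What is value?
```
9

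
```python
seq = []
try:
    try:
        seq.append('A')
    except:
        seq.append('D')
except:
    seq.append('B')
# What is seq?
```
['A']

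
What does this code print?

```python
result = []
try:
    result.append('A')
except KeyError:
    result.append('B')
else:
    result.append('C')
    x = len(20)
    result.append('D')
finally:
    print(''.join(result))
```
AC

Try succeeds, else appends 'C', TypeError in else is uncaught, finally prints before exception propagates ('D' never appended)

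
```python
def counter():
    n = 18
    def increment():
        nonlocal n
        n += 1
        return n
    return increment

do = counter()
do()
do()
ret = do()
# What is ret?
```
21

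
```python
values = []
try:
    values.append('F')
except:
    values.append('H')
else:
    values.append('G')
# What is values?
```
['F', 'G']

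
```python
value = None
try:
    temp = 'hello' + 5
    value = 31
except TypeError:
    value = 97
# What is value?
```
97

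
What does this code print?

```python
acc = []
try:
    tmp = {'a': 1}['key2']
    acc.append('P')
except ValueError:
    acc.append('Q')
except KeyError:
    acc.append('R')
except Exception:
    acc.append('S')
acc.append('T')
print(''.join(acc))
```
RT

KeyError matches before generic Exception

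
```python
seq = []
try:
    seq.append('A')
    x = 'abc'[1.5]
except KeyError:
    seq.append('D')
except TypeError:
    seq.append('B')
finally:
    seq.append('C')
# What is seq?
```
['A', 'B', 'C']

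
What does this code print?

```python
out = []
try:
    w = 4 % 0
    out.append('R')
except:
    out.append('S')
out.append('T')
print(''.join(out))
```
ST

Exception raised in try, caught by bare except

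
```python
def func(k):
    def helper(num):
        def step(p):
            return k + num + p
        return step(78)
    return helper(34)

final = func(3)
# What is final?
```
115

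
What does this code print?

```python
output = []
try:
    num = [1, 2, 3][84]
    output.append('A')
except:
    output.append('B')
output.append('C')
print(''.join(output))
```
BC

Exception raised in try, caught by bare except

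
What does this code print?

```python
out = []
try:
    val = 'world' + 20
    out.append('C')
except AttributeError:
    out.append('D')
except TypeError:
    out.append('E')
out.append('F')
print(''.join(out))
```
EF

TypeError is caught by its specific handler, not AttributeError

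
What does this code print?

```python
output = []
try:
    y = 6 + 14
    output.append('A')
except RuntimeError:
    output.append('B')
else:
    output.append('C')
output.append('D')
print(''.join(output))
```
ACD

else block runs when no exception occurs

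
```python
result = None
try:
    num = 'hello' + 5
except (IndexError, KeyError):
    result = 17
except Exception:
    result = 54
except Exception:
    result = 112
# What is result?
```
54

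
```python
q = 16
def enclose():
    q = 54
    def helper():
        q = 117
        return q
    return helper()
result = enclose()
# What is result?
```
117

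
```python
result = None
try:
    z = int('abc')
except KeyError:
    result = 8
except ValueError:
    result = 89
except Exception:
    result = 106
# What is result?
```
89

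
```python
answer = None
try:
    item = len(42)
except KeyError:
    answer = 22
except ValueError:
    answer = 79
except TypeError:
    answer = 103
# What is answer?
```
103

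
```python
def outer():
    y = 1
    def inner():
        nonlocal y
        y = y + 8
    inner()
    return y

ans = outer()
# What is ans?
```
9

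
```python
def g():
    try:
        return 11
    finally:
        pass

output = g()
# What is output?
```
11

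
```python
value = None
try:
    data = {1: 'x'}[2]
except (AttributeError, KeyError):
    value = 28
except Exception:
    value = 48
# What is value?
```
28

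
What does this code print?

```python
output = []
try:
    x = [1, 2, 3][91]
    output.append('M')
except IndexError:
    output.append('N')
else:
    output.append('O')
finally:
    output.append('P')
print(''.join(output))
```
NP

Exception: except runs, else skipped, finally runs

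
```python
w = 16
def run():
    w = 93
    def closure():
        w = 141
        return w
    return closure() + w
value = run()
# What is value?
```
234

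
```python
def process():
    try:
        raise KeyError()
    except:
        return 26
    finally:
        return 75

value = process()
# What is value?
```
75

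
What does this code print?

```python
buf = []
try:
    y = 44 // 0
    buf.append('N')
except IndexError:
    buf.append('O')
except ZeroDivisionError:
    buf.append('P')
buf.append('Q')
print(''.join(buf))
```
PQ

ZeroDivisionError is caught by its specific handler, not IndexError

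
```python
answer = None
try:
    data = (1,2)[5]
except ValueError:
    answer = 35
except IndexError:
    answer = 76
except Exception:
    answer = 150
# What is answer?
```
76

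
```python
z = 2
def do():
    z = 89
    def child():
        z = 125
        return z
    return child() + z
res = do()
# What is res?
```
214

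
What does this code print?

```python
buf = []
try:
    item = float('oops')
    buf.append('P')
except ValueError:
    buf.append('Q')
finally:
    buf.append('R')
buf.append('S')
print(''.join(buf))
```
QRS

finally always runs, even after exception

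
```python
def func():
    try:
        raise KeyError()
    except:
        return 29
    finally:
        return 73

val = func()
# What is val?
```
73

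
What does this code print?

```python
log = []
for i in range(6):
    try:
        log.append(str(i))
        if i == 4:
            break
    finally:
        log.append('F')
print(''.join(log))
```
0F1F2F3F4F

finally runs even when breaking out of loop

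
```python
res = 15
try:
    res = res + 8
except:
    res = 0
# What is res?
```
23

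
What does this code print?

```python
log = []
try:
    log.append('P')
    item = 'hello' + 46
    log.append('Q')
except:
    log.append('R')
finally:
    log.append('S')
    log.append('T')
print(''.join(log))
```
PRST

Code before exception runs, then except, then all of finally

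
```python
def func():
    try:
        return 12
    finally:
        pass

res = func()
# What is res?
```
12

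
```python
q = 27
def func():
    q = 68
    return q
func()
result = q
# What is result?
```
27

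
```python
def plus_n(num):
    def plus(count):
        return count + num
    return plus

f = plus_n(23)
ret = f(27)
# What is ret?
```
50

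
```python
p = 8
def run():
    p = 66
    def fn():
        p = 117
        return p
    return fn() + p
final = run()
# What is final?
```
183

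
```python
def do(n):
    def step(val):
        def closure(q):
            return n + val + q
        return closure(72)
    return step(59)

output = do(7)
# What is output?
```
138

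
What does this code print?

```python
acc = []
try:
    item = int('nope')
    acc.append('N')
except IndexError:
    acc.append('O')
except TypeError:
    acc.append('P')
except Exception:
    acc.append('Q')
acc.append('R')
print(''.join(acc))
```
QR

ValueError not specifically caught, falls to Exception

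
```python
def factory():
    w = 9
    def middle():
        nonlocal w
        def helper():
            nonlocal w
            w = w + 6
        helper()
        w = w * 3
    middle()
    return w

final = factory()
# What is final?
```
45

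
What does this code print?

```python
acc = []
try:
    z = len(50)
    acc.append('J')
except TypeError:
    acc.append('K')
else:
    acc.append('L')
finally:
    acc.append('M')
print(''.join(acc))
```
KM

Exception: except runs, else skipped, finally runs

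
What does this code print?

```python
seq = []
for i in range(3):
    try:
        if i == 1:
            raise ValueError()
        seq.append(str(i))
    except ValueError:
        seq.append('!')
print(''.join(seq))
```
0!2

Exception on i=1 caught, loop continues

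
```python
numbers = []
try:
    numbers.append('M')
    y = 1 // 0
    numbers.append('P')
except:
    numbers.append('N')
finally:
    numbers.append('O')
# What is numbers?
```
['M', 'N', 'O']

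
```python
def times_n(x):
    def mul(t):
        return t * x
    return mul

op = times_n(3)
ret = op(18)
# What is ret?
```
54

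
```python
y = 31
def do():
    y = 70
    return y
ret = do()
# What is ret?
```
70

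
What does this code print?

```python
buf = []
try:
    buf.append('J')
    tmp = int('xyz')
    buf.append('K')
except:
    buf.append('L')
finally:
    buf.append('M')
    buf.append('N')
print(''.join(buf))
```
JLMN

Code before exception runs, then except, then all of finally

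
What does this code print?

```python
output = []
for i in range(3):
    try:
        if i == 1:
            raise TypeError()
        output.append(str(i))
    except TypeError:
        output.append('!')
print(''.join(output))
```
0!2

Exception on i=1 caught, loop continues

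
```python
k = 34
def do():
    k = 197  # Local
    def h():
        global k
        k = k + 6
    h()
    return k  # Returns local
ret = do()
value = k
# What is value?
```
40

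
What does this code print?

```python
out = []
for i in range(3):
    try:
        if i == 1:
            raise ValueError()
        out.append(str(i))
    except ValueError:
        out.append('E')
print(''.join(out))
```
0E2

Exception on i=1 caught, loop continues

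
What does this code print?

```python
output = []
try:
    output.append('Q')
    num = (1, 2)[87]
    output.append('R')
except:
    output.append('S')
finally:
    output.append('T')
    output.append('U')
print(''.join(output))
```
QSTU

Code before exception runs, then except, then all of finally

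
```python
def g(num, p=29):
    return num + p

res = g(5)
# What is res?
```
34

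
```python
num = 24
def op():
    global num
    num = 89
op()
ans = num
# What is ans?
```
89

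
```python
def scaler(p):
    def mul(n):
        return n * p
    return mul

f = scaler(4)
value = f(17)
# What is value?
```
68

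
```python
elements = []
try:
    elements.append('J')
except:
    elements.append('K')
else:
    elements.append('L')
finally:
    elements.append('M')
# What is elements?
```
['J', 'L', 'M']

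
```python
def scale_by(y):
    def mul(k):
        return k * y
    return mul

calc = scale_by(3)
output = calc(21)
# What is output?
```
63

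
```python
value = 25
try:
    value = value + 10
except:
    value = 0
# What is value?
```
35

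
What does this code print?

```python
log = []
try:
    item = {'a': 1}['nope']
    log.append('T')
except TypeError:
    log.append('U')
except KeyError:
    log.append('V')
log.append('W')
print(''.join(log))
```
VW

KeyError is caught by its specific handler, not TypeError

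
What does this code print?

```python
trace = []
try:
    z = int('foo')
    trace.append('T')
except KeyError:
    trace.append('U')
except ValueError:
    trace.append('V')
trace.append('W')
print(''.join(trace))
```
VW

ValueError is caught by its specific handler, not KeyError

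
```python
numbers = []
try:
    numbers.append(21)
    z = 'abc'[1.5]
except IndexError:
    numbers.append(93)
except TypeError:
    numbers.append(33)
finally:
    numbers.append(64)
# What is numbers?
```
[21, 33, 64]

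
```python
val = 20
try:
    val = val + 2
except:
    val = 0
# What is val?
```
22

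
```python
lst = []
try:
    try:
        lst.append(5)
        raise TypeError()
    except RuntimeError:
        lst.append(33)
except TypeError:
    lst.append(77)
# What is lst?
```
[5, 77]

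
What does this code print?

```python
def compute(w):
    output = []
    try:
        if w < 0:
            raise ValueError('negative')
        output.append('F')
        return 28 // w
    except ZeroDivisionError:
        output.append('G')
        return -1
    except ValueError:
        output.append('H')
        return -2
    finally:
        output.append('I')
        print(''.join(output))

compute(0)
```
FGI

w=0 causes ZeroDivisionError, caught, finally prints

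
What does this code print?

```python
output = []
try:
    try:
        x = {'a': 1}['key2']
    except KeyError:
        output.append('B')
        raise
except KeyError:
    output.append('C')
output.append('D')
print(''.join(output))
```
BCD

raise without argument re-raises current exception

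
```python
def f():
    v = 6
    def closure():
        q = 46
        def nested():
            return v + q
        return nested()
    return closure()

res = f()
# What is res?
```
52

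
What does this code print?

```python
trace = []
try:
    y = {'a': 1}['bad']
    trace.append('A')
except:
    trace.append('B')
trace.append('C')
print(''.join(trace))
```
BC

Exception raised in try, caught by bare except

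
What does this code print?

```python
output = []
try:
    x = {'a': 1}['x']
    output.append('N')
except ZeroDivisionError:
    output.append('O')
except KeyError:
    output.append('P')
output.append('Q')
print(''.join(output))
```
PQ

KeyError is caught by its specific handler, not ZeroDivisionError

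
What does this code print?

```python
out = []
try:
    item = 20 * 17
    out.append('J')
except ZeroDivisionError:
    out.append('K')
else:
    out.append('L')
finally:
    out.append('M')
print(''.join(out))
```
JLM

else runs before finally when no exception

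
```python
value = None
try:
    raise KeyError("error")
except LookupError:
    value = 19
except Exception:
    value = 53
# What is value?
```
19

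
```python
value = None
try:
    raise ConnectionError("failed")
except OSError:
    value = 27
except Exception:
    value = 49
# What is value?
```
27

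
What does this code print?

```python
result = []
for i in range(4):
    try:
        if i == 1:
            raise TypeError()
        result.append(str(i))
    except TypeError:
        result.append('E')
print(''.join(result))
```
0E23

Exception on i=1 caught, loop continues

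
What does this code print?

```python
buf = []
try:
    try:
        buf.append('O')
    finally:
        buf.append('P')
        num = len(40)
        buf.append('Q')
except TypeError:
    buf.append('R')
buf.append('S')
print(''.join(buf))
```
OPRS

Exception in inner finally caught by outer except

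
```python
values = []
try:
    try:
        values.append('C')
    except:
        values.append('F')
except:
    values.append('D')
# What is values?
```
['C']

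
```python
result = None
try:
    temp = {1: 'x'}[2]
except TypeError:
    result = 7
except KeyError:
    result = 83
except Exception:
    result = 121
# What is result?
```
83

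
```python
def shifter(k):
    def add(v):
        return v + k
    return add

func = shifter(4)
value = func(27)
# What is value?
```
31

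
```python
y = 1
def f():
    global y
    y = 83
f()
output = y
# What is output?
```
83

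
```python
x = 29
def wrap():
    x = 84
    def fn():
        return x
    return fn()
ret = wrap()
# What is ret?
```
84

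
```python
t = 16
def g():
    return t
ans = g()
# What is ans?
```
16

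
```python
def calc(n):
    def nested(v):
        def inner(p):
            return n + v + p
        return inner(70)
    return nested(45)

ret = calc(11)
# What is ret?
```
126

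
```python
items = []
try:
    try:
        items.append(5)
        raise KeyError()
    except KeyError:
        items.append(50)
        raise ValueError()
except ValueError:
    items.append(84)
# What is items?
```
[5, 50, 84]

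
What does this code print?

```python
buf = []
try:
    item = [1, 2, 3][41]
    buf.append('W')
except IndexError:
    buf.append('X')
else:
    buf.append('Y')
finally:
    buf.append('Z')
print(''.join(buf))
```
XZ

Exception: except runs, else skipped, finally runs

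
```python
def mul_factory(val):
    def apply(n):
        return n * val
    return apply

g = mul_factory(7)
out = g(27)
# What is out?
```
189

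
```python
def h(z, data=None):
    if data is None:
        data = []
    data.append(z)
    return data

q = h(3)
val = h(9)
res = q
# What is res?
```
[3]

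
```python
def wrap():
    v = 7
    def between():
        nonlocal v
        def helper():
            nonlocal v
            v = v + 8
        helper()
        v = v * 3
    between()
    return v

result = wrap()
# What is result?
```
45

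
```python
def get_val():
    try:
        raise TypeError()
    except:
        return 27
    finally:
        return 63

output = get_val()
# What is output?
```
63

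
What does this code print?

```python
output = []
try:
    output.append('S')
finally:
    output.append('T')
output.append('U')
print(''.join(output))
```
STU

try/finally without except, no exception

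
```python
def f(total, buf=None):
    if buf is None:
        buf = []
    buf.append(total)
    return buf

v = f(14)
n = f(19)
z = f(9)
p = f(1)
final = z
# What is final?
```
[9]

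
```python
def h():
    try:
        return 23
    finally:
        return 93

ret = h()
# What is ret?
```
93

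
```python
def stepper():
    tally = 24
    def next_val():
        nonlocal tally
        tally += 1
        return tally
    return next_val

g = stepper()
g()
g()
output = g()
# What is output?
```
27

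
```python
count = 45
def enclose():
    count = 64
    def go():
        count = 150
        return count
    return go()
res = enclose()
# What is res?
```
150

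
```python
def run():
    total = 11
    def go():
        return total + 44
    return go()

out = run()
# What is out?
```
55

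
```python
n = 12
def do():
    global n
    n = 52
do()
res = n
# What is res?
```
52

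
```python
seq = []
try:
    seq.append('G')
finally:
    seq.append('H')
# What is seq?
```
['G', 'H']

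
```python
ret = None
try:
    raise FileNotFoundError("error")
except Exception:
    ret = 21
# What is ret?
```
21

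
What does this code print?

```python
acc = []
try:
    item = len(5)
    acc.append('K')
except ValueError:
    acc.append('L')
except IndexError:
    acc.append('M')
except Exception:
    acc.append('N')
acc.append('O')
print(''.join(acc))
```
NO

TypeError not specifically caught, falls to Exception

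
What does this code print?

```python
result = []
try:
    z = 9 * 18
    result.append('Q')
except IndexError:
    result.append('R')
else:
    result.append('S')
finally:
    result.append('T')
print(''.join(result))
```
QST

else runs before finally when no exception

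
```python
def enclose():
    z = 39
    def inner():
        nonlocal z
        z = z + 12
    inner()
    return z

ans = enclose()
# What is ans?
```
51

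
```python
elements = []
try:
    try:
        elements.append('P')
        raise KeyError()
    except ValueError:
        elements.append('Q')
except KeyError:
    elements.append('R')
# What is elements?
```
['P', 'R']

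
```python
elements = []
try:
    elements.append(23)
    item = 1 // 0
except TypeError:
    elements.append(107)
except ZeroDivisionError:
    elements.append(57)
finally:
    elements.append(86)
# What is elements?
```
[23, 57, 86]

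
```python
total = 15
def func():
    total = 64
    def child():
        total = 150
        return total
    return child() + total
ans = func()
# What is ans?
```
214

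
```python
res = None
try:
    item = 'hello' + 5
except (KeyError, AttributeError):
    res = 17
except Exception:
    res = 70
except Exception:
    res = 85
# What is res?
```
70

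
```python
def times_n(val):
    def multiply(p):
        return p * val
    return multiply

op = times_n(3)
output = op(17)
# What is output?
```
51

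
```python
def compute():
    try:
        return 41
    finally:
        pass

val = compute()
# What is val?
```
41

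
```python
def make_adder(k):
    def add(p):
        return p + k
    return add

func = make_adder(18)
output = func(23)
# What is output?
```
41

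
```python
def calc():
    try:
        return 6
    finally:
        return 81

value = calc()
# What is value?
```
81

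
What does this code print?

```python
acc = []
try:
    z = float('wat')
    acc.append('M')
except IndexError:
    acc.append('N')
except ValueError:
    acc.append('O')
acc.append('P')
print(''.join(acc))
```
OP

ValueError is caught by its specific handler, not IndexError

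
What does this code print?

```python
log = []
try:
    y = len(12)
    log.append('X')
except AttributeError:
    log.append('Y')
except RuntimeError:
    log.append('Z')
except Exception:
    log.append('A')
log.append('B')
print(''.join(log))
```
AB

TypeError not specifically caught, falls to Exception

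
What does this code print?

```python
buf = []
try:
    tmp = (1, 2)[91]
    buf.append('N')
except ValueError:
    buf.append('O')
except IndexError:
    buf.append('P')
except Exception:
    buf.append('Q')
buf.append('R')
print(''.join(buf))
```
PR

IndexError matches before generic Exception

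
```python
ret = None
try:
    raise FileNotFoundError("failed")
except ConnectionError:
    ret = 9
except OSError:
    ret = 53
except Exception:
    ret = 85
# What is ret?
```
53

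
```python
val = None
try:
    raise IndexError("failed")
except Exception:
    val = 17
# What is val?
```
17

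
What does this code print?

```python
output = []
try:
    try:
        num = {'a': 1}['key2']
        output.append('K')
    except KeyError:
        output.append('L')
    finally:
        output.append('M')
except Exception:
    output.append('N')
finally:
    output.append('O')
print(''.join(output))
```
LMO

Both finally blocks run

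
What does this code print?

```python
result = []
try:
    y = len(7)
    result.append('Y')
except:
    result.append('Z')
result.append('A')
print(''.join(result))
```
ZA

Exception raised in try, caught by bare except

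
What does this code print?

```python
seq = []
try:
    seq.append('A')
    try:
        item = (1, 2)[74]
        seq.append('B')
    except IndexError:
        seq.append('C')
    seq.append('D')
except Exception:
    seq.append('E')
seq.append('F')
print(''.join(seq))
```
ACDF

Inner exception caught by inner handler, outer continues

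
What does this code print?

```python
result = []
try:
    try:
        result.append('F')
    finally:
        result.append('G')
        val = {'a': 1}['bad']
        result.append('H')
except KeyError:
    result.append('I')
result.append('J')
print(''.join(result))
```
FGIJ

Exception in inner finally caught by outer except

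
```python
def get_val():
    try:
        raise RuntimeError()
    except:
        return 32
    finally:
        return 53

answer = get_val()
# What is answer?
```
53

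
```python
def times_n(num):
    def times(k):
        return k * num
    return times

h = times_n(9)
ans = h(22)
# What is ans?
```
198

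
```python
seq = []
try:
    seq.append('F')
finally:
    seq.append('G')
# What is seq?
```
['F', 'G']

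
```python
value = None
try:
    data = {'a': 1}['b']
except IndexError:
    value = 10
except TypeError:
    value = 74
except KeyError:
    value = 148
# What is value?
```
148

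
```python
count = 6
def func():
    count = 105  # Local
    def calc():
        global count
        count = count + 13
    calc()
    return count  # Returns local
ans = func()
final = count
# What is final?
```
19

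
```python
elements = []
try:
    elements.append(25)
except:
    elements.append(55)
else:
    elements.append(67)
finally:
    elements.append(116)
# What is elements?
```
[25, 67, 116]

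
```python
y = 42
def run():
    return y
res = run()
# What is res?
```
42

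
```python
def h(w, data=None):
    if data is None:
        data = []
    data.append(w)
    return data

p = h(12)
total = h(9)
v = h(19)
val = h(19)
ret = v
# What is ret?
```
[19]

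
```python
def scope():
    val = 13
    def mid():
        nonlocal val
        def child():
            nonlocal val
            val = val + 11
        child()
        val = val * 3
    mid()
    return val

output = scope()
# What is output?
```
72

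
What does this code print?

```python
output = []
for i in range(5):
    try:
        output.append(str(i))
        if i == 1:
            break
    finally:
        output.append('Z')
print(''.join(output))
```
0Z1Z

finally runs even when breaking out of loop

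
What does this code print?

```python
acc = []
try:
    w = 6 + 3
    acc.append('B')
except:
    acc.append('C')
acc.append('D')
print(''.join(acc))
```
BD

No exception, try block completes normally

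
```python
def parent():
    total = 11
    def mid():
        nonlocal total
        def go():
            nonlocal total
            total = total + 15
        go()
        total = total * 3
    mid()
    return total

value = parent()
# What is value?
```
78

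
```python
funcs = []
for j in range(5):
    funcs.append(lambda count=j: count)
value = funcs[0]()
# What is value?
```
0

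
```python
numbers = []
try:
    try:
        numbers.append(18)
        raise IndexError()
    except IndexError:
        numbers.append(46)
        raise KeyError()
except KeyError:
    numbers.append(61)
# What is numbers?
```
[18, 46, 61]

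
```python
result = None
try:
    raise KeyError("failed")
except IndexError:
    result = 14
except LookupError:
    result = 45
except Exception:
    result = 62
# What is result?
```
45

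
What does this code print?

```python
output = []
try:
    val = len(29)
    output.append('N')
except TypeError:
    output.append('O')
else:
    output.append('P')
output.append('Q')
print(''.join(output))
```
OQ

else block skipped when exception is caught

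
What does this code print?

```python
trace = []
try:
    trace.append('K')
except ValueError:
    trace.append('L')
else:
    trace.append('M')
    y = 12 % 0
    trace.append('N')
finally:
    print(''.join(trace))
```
KM

Try succeeds, else appends 'M', ZeroDivisionError in else is uncaught, finally prints before exception propagates ('N' never appended)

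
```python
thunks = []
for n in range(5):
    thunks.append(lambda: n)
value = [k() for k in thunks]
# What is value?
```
[4, 4, 4, 4, 4]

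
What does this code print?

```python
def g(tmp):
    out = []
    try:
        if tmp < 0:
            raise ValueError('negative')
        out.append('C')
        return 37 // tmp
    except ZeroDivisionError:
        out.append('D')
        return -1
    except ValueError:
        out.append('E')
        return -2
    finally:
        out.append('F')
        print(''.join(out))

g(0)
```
CDF

tmp=0 causes ZeroDivisionError, caught, finally prints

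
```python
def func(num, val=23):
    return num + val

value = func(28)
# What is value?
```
51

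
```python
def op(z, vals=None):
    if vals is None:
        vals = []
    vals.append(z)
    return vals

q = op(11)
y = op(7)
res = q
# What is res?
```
[11]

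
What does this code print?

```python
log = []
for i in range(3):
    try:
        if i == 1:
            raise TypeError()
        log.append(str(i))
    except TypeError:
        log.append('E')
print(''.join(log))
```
0E2

Exception on i=1 caught, loop continues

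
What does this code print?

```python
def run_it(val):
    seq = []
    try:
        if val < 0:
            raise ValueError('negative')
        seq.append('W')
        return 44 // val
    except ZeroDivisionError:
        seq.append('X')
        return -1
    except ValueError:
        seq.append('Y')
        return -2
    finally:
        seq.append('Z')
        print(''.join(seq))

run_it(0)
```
WXZ

val=0 causes ZeroDivisionError, caught, finally prints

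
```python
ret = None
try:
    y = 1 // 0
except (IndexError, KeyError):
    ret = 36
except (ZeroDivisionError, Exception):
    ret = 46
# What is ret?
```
46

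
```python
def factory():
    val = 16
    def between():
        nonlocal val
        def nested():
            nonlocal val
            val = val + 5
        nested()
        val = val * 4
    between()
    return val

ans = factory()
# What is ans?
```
84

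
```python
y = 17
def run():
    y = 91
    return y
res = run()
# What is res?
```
91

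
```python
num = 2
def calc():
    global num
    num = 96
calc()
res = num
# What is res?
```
96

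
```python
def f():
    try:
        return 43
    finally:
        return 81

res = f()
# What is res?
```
81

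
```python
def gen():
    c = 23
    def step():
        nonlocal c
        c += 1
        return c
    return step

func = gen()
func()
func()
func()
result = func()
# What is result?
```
27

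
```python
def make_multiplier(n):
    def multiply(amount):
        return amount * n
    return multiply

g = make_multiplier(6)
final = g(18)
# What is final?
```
108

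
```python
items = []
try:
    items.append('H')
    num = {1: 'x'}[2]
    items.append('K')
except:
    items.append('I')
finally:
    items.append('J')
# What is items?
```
['H', 'I', 'J']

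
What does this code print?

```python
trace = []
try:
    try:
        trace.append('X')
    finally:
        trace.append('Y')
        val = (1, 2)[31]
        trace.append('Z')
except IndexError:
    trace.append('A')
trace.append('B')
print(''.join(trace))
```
XYAB

Exception in inner finally caught by outer except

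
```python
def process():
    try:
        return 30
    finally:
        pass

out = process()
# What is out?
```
30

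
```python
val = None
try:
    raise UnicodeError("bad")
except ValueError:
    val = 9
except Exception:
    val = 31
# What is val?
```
9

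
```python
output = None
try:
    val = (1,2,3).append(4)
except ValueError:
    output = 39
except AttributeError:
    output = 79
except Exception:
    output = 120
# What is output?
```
79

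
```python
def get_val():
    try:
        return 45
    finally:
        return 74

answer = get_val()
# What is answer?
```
74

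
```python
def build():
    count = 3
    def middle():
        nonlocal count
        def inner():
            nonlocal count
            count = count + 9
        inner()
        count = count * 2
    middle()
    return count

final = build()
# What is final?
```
24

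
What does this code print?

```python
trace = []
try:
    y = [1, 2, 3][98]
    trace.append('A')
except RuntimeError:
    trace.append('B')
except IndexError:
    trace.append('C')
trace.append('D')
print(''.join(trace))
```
CD

IndexError is caught by its specific handler, not RuntimeError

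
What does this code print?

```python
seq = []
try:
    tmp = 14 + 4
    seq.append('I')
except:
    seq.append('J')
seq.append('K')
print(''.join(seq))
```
IK

No exception, try block completes normally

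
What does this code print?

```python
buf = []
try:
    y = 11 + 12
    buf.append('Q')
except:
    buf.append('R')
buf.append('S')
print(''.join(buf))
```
QS

No exception, try block completes normally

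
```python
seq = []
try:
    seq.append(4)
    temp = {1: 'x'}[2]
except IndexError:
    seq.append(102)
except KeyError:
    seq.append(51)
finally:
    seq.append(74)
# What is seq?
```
[4, 51, 74]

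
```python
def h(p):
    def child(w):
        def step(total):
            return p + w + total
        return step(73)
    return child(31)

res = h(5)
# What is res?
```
109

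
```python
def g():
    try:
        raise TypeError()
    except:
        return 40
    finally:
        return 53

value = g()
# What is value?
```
53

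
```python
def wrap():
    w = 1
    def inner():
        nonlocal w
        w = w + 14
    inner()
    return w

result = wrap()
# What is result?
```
15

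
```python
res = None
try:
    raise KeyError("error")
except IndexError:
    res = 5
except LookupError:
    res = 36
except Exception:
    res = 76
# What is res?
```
36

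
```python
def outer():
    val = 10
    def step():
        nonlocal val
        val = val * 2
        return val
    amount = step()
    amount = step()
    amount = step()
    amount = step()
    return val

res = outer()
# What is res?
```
160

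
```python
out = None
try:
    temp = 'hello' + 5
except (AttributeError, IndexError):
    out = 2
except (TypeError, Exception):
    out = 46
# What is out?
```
46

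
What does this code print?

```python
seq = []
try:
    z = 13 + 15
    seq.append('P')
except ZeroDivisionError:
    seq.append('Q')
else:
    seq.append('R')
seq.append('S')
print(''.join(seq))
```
PRS

else block runs when no exception occurs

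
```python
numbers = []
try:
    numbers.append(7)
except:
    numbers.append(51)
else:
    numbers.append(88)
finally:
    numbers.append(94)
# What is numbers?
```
[7, 88, 94]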